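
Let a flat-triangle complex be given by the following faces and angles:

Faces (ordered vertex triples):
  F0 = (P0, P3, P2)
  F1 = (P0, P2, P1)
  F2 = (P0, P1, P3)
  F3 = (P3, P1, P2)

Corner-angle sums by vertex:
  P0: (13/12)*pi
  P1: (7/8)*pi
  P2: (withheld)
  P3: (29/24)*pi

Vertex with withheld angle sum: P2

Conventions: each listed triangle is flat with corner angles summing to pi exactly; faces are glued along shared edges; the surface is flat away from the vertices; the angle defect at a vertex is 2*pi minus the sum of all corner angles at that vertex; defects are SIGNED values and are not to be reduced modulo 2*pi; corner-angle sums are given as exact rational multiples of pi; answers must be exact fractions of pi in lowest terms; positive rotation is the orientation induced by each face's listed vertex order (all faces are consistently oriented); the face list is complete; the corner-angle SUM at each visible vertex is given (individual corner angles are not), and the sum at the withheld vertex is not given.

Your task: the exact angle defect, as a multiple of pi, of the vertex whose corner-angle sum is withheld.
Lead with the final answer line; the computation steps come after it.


Answer: defect(P2) = (7/6)*pi

V = 4, E = 6, F = 4; chi = V - E + F = 2
Gauss-Bonnet: total defect = 2*pi*chi = 4*pi; visible defects sum to (17/6)*pi


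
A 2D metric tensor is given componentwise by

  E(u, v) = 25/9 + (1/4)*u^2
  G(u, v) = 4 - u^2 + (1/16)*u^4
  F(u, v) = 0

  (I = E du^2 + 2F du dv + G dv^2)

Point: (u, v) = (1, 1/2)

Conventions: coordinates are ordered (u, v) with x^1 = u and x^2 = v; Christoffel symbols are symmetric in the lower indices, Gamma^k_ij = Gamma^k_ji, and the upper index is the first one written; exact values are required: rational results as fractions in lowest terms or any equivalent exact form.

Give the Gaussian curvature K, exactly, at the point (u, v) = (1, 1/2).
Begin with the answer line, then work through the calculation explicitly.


Answer: K = 7200/83167

E = 109/36, F = 0, G = 49/16, EG - F^2 = 5341/576 at the point
E_u = 1/2, E_v = 0, F_u = 0, F_v = 0, G_u = -7/4, G_v = 0
E_vv = 0, F_uv = 0, G_uu = -5/4
By Brioschi, K is (det M1 - det M2) divided by (EG - F^2) squared.
M1 = [[-E_vv/2 + F_uv - G_uu/2, E_u/2, F_u - E_v/2], [F_v - G_u/2, E, F], [G_v/2, F, G]] = [[5/8, 1/4, 0], [7/8, 109/36, 0], [0, 0, 49/16]]; det M1 = 11809/2304
M2 = [[0, E_v/2, G_u/2], [E_v/2, E, F], [G_u/2, F, G]] = [[0, 0, -7/8], [0, 109/36, 0], [-7/8, 0, 49/16]]; det M2 = -5341/2304
det M1 - det M2 = 8575/1152; K = 8575/1152 / (5341/576)^2 = 7200/83167


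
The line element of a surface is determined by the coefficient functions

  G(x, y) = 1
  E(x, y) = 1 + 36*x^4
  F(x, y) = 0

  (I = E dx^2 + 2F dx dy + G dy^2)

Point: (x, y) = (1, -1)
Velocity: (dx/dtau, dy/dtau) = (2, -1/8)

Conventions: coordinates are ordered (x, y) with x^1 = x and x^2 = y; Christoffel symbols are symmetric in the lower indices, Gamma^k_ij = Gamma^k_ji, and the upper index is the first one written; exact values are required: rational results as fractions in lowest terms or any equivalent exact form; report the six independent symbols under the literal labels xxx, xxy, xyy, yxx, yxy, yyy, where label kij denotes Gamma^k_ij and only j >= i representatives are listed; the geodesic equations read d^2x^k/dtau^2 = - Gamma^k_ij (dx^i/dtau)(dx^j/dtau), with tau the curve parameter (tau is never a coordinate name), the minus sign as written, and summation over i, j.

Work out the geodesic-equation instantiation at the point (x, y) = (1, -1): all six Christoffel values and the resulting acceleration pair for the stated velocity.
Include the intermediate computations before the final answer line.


E = 37, F = 0, G = 1 at the point
E_x = 144, E_y = 0, F_x = 0, F_y = 0, G_x = 0, G_y = 0
EG - F^2 = 37;  g^inv = (1/37) * [[1, 0], [0, 37]]
first-kind symbols [ij,l] = (1/2)(d_i g_jl + d_j g_il - d_l g_ij): [xx,x] = E_x/2 = 72, [xx,y] = F_x - E_y/2 = 0, [xy,x] = E_y/2 = 0, [xy,y] = G_x/2 = 0, [yy,x] = F_y - G_x/2 = 0, [yy,y] = G_y/2 = 0
Gamma^x_ij = (G*[ij,x] - F*[ij,y])/(EG - F^2), Gamma^y_ij = (E*[ij,y] - F*[ij,x])/(EG - F^2)
Gamma_xxx = 72/37, Gamma_xxy = 0, Gamma_xyy = 0, Gamma_yxx = 0, Gamma_yxy = 0, Gamma_yyy = 0
d^2x/dtau^2 = -(Gamma_xxx*(2)^2 + 2*Gamma_xxy*(2)*(-1/8) + Gamma_xyy*(-1/8)^2) = -288/37
d^2y/dtau^2 = -(Gamma_yxx*(2)^2 + 2*Gamma_yxy*(2)*(-1/8) + Gamma_yyy*(-1/8)^2) = 0

Answer: Gamma_xxx = 72/37, Gamma_xxy = 0, Gamma_xyy = 0, Gamma_yxx = 0, Gamma_yxy = 0, Gamma_yyy = 0; accelerations (d^2x/dtau^2, d^2y/dtau^2) = (-288/37, 0)


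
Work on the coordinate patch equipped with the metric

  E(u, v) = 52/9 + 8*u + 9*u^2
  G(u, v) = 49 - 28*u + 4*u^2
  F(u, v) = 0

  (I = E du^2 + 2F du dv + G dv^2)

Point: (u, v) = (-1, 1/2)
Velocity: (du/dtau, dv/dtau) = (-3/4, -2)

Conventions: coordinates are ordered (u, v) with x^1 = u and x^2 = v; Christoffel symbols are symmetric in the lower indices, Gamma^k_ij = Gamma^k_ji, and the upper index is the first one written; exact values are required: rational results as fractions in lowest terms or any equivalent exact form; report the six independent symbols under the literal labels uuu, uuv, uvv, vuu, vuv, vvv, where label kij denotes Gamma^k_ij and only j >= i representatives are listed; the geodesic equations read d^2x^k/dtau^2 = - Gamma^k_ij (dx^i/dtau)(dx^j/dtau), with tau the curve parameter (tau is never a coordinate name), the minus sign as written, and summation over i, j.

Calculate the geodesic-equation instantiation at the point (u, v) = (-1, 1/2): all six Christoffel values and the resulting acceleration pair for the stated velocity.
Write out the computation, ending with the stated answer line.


E = 61/9, F = 0, G = 81 at the point
E_u = -10, E_v = 0, F_u = 0, F_v = 0, G_u = -36, G_v = 0
EG - F^2 = 549;  g^inv = (1/549) * [[81, 0], [0, 61/9]]
first-kind symbols [ij,l] = (1/2)(d_i g_jl + d_j g_il - d_l g_ij): [uu,u] = E_u/2 = -5, [uu,v] = F_u - E_v/2 = 0, [uv,u] = E_v/2 = 0, [uv,v] = G_u/2 = -18, [vv,u] = F_v - G_u/2 = 18, [vv,v] = G_v/2 = 0
Gamma^u_ij = (G*[ij,u] - F*[ij,v])/(EG - F^2), Gamma^v_ij = (E*[ij,v] - F*[ij,u])/(EG - F^2)
Gamma_uuu = -45/61, Gamma_uuv = 0, Gamma_uvv = 162/61, Gamma_vuu = 0, Gamma_vuv = -2/9, Gamma_vvv = 0
d^2u/dtau^2 = -(Gamma_uuu*(-3/4)^2 + 2*Gamma_uuv*(-3/4)*(-2) + Gamma_uvv*(-2)^2) = -9963/976
d^2v/dtau^2 = -(Gamma_vuu*(-3/4)^2 + 2*Gamma_vuv*(-3/4)*(-2) + Gamma_vvv*(-2)^2) = 2/3

Answer: Gamma_uuu = -45/61, Gamma_uuv = 0, Gamma_uvv = 162/61, Gamma_vuu = 0, Gamma_vuv = -2/9, Gamma_vvv = 0; accelerations (d^2u/dtau^2, d^2v/dtau^2) = (-9963/976, 2/3)


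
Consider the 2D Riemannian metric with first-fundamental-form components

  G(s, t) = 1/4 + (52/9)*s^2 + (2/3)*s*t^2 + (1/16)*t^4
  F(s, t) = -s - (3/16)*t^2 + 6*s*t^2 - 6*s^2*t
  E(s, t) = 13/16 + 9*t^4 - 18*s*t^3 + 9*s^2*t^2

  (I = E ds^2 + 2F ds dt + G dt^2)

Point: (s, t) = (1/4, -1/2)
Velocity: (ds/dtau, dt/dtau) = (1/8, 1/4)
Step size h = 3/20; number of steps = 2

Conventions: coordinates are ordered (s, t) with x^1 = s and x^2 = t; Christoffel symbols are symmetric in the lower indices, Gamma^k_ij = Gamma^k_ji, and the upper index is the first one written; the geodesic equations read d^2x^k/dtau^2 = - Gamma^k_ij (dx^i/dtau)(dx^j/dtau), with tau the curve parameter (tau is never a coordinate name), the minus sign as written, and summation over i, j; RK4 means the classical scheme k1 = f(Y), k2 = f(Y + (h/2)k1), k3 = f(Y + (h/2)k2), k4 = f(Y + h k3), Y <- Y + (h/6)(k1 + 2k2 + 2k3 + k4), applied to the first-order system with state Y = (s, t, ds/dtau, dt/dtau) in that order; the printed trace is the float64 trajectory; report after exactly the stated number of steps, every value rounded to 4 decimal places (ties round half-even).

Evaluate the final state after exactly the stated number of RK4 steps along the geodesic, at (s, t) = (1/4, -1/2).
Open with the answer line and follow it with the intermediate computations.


Answer: s = 0.2981, t = -0.4433, ds/dtau = 0.1903, dt/dtau = 0.1281

f(Y) = (ds/dtau, dt/dtau, -Gamma^s_ij Y'^i Y'^j, -Gamma^t_ij Y'^i Y'^j) with the Gammas evaluated at the stage position; h = 0.150000; intermediate values shown to 6 dp
step 0: s = 0.2500, t = -0.5000, ds/dtau = 0.1250, dt/dtau = 0.2500
step 1:
  k1: at (s, t) = (0.250000, -0.500000), (ds/dtau, dt/dtau) = (0.125000, 0.250000); Gamma_sss = -0.420134, Gamma_sst = -2.454343, Gamma_stt = -1.611245, Gamma_tss = 9.639869, Gamma_tst = 3.319272, Gamma_ttt = 0.501045; k1 = (0.125000, 0.250000, 0.260664, -0.389393)
  k2: at (s, t) = (0.259375, -0.481250), (ds/dtau, dt/dtau) = (0.144550, 0.220796); Gamma_sss = -0.322449, Gamma_sst = -2.416469, Gamma_stt = -1.750562, Gamma_tss = 8.632560, Gamma_tst = 3.202582, Gamma_ttt = 0.504024; k2 = (0.144550, 0.220796, 0.246326, -0.409373)
  k3: at (s, t) = (0.260841, -0.483440), (ds/dtau, dt/dtau) = (0.143474, 0.219297); Gamma_sss = -0.345850, Gamma_sst = -2.431257, Gamma_stt = -1.748592, Gamma_tss = 8.703407, Gamma_tst = 3.221039, Gamma_ttt = 0.514812; k3 = (0.143474, 0.219297, 0.244203, -0.406607)
  k4: at (s, t) = (0.271521, -0.467105), (ds/dtau, dt/dtau) = (0.161630, 0.189009); Gamma_sss = -0.270896, Gamma_sst = -2.400774, Gamma_stt = -1.890198, Gamma_tss = 7.854181, Gamma_tst = 3.119105, Gamma_ttt = 0.521394; k4 = (0.161630, 0.189009, 0.221288, -0.414387)
  Y <- Y + (h/6)(k1 + 2k2 + 2k3 + k4): s = 0.2716, t = -0.4670, ds/dtau = 0.1616, dt/dtau = 0.1891
step 2:
  k1: at (s, t) = (0.271567, -0.467020), (ds/dtau, dt/dtau) = (0.161575, 0.189107); Gamma_sss = -0.270460, Gamma_sst = -2.400556, Gamma_stt = -1.890895, Gamma_tss = 7.850078, Gamma_tst = 3.118550, Gamma_ttt = 0.521370; k1 = (0.161575, 0.189107, 0.221379, -0.414158)
  k2: at (s, t) = (0.283685, -0.452837), (ds/dtau, dt/dtau) = (0.178179, 0.158045); Gamma_sss = -0.216275, Gamma_sst = -2.378671, Gamma_stt = -2.036106, Gamma_tss = 7.132781, Gamma_tst = 3.029568, Gamma_ttt = 0.532451; k2 = (0.178179, 0.158045, 0.191692, -0.410375)
  k3: at (s, t) = (0.284930, -0.455167), (ds/dtau, dt/dtau) = (0.175952, 0.158328); Gamma_sss = -0.237969, Gamma_sst = -2.395041, Gamma_stt = -2.031364, Gamma_tss = 7.204189, Gamma_tst = 3.047110, Gamma_ttt = 0.543831; k3 = (0.175952, 0.158328, 0.191732, -0.406442)
  k4: at (s, t) = (0.297960, -0.443271), (ds/dtau, dt/dtau) = (0.190335, 0.128140); Gamma_sss = -0.201199, Gamma_sst = -2.383795, Gamma_stt = -2.174678, Gamma_tss = 6.610387, Gamma_tst = 2.970154, Gamma_ttt = 0.559893; k4 = (0.190335, 0.128140, 0.159276, -0.393553)
  Y <- Y + (h/6)(k1 + 2k2 + 2k3 + k4): s = 0.2981, t = -0.4433, ds/dtau = 0.1903, dt/dtau = 0.1281


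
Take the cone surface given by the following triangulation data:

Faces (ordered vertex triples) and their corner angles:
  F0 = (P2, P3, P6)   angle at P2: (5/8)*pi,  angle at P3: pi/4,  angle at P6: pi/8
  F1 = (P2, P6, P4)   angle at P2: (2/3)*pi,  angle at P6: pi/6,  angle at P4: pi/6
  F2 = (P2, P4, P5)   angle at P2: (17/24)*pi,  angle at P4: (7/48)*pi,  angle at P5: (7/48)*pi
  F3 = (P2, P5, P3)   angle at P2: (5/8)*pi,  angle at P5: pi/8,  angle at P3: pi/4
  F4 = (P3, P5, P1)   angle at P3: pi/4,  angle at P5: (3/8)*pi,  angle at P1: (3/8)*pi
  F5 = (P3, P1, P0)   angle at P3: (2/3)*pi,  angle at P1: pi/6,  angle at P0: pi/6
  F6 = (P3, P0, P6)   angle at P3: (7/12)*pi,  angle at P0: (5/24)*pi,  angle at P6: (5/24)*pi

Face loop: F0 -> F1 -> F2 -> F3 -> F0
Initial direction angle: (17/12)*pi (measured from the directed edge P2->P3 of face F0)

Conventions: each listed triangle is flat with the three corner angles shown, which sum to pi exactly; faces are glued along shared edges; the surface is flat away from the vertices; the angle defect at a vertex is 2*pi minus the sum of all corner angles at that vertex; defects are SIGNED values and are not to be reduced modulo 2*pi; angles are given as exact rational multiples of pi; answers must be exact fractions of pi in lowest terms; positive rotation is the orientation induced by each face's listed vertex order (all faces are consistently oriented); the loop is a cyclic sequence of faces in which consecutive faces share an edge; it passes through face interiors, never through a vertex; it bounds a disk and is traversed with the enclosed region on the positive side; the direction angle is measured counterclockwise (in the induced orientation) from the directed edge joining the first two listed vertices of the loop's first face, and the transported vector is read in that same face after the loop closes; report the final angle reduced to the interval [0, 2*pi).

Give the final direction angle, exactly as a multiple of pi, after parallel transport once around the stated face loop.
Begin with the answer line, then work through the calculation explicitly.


Answer: final direction angle = (19/24)*pi

enclosed vertex P2: corner angles sum to (21/8)*pi, defect = 2*pi - (21/8)*pi = (-5/8)*pi
the rotation equals the total enclosed defect, so the final angle is initial + defects (mod 2*pi)
final angle = (17/12)*pi - (5/8)*pi = (19/24)*pi (mod 2*pi)


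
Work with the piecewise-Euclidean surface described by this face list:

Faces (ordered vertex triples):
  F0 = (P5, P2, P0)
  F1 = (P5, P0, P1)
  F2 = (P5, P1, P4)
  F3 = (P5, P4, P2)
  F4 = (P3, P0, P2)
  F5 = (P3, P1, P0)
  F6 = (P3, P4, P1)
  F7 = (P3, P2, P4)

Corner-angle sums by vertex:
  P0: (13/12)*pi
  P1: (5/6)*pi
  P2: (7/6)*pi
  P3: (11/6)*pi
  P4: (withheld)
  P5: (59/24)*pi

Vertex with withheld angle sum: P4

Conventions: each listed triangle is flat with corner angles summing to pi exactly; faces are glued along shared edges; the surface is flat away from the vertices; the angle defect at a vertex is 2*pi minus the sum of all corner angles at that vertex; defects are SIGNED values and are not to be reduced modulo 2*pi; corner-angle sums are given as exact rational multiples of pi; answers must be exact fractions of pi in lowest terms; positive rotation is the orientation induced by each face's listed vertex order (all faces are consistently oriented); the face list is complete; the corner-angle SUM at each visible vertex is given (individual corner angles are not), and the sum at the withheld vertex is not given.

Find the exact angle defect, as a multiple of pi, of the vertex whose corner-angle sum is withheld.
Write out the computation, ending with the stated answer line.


V = 6, E = 12, F = 8; chi = V - E + F = 2
Gauss-Bonnet: total defect = 2*pi*chi = 4*pi; visible defects sum to (21/8)*pi

Answer: defect(P4) = (11/8)*pi


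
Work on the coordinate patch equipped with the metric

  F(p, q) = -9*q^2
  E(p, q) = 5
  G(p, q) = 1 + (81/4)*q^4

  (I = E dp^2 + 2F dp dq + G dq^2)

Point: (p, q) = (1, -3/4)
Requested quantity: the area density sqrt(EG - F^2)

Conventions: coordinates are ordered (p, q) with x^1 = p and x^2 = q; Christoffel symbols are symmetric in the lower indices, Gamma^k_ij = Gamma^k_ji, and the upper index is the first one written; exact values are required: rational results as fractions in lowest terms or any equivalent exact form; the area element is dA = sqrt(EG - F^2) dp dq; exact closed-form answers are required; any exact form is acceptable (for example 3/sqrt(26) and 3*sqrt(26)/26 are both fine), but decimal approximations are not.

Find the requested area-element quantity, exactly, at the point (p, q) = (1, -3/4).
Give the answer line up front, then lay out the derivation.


Answer: sqrt(EG - F^2) = sqrt(11681)/32

E = 5, F = -81/16, G = 7585/1024; EG - F^2 = 11681/1024


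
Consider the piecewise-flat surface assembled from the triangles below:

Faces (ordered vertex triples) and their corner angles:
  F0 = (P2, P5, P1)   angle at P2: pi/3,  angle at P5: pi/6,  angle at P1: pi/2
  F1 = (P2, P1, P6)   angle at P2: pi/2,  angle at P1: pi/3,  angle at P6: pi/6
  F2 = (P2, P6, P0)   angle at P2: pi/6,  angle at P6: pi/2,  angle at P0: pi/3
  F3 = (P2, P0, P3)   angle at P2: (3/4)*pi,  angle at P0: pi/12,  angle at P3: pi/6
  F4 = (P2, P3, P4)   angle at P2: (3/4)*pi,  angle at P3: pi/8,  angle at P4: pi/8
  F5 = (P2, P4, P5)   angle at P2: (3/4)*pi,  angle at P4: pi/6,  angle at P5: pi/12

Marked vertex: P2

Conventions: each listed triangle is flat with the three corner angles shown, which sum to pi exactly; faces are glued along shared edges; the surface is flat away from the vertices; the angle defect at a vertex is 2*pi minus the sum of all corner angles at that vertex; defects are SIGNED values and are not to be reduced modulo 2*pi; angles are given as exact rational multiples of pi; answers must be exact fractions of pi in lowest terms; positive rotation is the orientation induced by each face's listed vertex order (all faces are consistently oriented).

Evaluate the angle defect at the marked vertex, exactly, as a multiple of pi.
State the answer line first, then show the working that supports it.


Answer: defect(P2) = (-5/4)*pi

Sum of corner angles at P2: (13/4)*pi
defect = 2*pi - (13/4)*pi


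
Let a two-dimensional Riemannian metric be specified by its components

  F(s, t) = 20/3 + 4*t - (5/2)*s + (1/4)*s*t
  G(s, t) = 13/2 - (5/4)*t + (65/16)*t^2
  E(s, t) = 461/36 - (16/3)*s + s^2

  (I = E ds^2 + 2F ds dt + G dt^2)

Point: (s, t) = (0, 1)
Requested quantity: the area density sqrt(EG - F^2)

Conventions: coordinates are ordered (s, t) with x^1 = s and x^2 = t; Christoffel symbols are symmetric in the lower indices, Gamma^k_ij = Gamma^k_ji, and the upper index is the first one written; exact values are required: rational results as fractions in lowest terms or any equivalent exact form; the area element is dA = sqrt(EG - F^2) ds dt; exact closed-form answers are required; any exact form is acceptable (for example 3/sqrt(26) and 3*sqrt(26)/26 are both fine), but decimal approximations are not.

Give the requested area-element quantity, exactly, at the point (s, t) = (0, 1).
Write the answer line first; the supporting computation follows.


Answer: sqrt(EG - F^2) = sqrt(3153)/24

E = 461/36, F = 32/3, G = 149/16; EG - F^2 = 1051/192


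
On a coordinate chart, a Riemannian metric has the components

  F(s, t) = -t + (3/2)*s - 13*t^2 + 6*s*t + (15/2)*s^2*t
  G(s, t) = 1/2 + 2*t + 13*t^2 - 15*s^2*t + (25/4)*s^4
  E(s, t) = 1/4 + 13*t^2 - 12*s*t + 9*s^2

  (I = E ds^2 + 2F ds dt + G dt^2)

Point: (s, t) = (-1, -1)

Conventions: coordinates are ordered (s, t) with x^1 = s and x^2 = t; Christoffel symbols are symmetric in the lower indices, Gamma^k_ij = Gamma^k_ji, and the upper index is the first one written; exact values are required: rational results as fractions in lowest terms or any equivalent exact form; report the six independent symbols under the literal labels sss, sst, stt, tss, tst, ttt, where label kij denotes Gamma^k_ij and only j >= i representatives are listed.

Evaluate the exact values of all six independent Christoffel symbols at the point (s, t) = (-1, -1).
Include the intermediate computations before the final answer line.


E = 41/4, F = -15, G = 131/4 at the point
E_s = -6, E_t = -14, F_s = 21/2, F_t = 53/2, G_s = -55, G_t = -39
EG - F^2 = 1771/16;  g^inv = (16/1771) * [[131/4, 15], [15, 41/4]]
first-kind symbols [ij,l] = (1/2)(d_i g_jl + d_j g_il - d_l g_ij): [ss,s] = E_s/2 = -3, [ss,t] = F_s - E_t/2 = 35/2, [st,s] = E_t/2 = -7, [st,t] = G_s/2 = -55/2, [tt,s] = F_t - G_s/2 = 54, [tt,t] = G_t/2 = -39/2
Gamma^s_ij = (G*[ij,s] - F*[ij,t])/(EG - F^2), Gamma^t_ij = (E*[ij,t] - F*[ij,s])/(EG - F^2)

Answer: Gamma_sss = 2628/1771, Gamma_sst = -10268/1771, Gamma_stt = 23616/1771, Gamma_tss = 2150/1771, Gamma_tst = -6190/1771, Gamma_ttt = 9762/1771


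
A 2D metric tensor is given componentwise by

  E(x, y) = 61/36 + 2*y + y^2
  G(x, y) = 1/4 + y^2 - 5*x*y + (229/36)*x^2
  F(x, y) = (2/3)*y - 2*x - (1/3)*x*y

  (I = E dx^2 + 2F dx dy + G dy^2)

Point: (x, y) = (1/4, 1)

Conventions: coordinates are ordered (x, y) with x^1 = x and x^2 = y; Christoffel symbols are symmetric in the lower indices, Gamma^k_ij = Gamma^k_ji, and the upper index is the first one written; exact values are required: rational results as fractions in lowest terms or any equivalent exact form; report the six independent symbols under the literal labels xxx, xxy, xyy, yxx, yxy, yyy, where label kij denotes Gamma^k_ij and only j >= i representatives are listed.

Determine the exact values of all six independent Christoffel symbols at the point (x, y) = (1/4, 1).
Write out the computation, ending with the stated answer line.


E = 169/36, F = 1/12, G = 229/576 at the point
E_x = 0, E_y = 4, F_x = -7/3, F_y = 7/12, G_x = -131/72, G_y = 3/4
EG - F^2 = 38557/20736;  g^inv = (20736/38557) * [[229/576, -1/12], [-1/12, 169/36]]
first-kind symbols [ij,l] = (1/2)(d_i g_jl + d_j g_il - d_l g_ij): [xx,x] = E_x/2 = 0, [xx,y] = F_x - E_y/2 = -13/3, [xy,x] = E_y/2 = 2, [xy,y] = G_x/2 = -131/144, [yy,x] = F_y - G_x/2 = 215/144, [yy,y] = G_y/2 = 3/8
Gamma^x_ij = (G*[ij,x] - F*[ij,y])/(EG - F^2), Gamma^y_ij = (E*[ij,y] - F*[ij,x])/(EG - F^2)

Answer: Gamma_xxx = 7488/38557, Gamma_xxy = 18060/38557, Gamma_xyy = 46643/154228, Gamma_yxx = -421824/38557, Gamma_yxy = -92012/38557, Gamma_yyy = 33924/38557


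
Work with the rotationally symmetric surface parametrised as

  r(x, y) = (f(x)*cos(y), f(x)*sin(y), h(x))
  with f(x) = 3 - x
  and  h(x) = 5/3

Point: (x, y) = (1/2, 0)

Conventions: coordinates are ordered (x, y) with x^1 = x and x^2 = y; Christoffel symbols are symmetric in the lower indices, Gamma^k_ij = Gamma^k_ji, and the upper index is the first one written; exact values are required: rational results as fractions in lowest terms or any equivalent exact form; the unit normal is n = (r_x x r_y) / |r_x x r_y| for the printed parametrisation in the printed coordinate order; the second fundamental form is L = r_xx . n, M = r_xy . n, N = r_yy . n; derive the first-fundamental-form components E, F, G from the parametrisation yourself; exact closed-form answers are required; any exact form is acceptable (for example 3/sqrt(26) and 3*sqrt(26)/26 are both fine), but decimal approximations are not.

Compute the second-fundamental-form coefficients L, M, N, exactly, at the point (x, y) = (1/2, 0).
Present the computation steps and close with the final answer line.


f = 5/2, f' = -1, f'' = 0, h' = 0, h'' = 0
E = 1, F = 0, G = 25/4; answer radicand W^2 = 1
unnormalised second-form numerators: l = 0, m = 0, n = 0; L = l/sqrt(1), and similarly M = m/sqrt(W^2), N = n/sqrt(W^2)

Answer: L = 0, M = 0, N = 0


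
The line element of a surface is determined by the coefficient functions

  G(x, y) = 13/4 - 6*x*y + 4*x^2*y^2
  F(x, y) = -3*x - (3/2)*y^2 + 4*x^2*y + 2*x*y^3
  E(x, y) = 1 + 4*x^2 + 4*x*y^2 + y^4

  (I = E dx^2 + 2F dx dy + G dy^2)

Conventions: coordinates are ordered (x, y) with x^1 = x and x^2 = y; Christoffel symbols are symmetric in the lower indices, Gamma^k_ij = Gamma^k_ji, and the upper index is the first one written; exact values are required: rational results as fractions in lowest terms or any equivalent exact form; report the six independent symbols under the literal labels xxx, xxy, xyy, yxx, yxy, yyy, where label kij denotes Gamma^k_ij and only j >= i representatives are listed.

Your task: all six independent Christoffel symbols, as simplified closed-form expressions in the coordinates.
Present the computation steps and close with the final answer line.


E = 1 + 4*x^2 + 4*x*y^2 + y^4; F = -3*x - (3/2)*y^2 + 4*x^2*y + 2*x*y^3; G = 13/4 - 6*x*y + 4*x^2*y^2
Gamma^k_ij = (1/2) g^{kl} (d_i g_jl + d_j g_il - d_l g_ij), with g^inv = (1/(EG-F^2)) [[G, -F], [-F, E]]
first partials: E_x = 8*x + 4*y^2, E_y = 8*x*y + 4*y^3, F_x = -3 + 8*x*y + 2*y^3, F_y = -3*y + 4*x^2 + 6*x*y^2, G_x = -6*y + 8*x*y^2, G_y = -6*x + 8*x^2*y
D = EG - F^2 = 13/4 - 6*x*y + 4*x^2 + 4*x*y^2 + y^4 + 4*x^2*y^2
expanded: Gamma^x_xx = (G E_x - 2F F_x + F E_y)/(2D), Gamma^x_xy = (G E_y - F G_x)/(2D), Gamma^x_yy = (2G F_y - G G_x - F G_y)/(2D), Gamma^y_xx = (2E F_x - E E_y - F E_x)/(2D), Gamma^y_xy = (E G_x - F E_y)/(2D), Gamma^y_yy = (E G_y - 2F F_y + F G_x)/(2D); substitute and cancel common factors

Answer: Gamma_xxx = (16*x + 8*y^2)/(16*x^2*y^2 + 16*x^2 + 16*x*y^2 - 24*x*y + 4*y^4 + 13), Gamma_xxy = (16*x*y + 8*y^3)/(16*x^2*y^2 + 16*x^2 + 16*x*y^2 - 24*x*y + 4*y^4 + 13), Gamma_xyy = (16*x^2 + 8*x*y^2)/(16*x^2*y^2 + 16*x^2 + 16*x*y^2 - 24*x*y + 4*y^4 + 13), Gamma_yxx = (16*x*y - 12)/(16*x^2*y^2 + 16*x^2 + 16*x*y^2 - 24*x*y + 4*y^4 + 13), Gamma_yxy = (16*x*y^2 - 12*y)/(16*x^2*y^2 + 16*x^2 + 16*x*y^2 - 24*x*y + 4*y^4 + 13), Gamma_yyy = (16*x^2*y - 12*x)/(16*x^2*y^2 + 16*x^2 + 16*x*y^2 - 24*x*y + 4*y^4 + 13)


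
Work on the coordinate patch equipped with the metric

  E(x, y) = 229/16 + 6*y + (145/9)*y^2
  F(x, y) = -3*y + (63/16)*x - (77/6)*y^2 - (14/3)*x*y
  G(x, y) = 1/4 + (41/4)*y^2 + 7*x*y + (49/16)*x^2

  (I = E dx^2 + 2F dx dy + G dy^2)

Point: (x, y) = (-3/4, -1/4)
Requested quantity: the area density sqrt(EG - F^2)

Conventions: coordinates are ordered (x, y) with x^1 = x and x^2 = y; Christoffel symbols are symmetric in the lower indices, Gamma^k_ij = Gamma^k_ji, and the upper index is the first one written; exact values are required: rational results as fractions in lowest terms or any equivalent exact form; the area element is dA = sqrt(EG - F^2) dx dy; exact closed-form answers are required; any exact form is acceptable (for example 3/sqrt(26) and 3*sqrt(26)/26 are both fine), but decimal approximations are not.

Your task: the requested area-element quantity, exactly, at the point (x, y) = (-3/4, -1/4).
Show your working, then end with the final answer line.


E = 995/72, F = -745/192, G = 1005/256; EG - F^2 = 1444925/36864

Answer: sqrt(EG - F^2) = 5*sqrt(57797)/192


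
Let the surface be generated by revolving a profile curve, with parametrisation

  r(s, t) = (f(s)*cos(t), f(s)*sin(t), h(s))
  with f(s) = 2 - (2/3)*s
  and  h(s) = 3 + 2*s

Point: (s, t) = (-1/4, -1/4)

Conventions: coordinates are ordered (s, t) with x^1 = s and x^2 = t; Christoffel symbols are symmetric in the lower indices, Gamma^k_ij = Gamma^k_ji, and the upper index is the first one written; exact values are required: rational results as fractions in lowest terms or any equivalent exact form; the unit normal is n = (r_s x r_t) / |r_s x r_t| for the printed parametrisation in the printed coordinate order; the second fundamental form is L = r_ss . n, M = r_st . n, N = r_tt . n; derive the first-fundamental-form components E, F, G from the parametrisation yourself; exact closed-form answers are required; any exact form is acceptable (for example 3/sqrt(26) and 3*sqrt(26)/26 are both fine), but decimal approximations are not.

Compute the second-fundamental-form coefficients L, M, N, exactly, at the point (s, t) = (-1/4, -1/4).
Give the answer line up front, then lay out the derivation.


Answer: L = 0, M = 0, N = 13*sqrt(10)/20

f = 13/6, f' = -2/3, f'' = 0, h' = 2, h'' = 0
E = 40/9, F = 0, G = 169/36; answer radicand W^2 = 40/9
unnormalised second-form numerators: l = 0, m = 0, n = 13/3; L = l/sqrt(40/9), and similarly M = m/sqrt(W^2), N = n/sqrt(W^2)


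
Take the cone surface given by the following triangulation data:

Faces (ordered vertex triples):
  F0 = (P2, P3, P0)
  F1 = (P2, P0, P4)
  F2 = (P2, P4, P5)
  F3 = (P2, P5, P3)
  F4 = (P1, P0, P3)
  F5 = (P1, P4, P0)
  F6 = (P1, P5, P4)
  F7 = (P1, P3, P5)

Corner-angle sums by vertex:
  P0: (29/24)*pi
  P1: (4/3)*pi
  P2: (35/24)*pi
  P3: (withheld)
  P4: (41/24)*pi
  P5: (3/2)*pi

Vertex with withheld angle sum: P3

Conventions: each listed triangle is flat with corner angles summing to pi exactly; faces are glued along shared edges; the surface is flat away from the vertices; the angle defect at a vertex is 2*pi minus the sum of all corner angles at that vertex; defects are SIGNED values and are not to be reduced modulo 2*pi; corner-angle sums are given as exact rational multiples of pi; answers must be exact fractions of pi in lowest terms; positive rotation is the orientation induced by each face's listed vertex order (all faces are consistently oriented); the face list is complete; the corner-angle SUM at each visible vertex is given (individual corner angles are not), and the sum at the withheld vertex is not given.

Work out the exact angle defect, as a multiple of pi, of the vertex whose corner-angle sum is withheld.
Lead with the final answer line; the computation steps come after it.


Answer: defect(P3) = (29/24)*pi

V = 6, E = 12, F = 8; chi = V - E + F = 2
Gauss-Bonnet: total defect = 2*pi*chi = 4*pi; visible defects sum to (67/24)*pi


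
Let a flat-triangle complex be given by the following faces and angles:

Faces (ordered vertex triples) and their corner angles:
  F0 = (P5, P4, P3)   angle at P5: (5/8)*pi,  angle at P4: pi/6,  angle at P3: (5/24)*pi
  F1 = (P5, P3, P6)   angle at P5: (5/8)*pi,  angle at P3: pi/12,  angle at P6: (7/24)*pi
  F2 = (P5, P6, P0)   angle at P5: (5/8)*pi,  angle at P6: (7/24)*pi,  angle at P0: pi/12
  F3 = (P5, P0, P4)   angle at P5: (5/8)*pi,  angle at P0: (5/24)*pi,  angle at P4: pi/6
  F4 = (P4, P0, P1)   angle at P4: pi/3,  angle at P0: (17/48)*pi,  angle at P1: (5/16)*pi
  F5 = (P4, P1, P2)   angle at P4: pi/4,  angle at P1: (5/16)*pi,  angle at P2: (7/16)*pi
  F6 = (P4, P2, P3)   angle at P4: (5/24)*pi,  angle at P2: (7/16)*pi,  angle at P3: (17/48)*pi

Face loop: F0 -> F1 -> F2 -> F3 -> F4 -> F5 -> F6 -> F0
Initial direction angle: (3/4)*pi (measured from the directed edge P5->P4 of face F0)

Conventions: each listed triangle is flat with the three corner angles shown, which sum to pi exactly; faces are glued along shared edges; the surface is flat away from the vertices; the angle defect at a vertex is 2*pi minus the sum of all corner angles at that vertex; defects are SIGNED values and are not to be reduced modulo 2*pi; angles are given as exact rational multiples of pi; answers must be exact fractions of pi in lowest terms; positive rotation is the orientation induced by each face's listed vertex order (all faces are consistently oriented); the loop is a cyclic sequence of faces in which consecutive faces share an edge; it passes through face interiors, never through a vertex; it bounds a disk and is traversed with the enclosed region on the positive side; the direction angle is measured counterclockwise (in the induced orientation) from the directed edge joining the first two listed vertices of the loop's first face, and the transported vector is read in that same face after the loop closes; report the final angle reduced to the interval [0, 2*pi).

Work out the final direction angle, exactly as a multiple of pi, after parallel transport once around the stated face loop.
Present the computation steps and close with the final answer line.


enclosed vertex P4: corner angles sum to (9/8)*pi, defect = 2*pi - (9/8)*pi = (7/8)*pi
enclosed vertex P5: corner angles sum to (5/2)*pi, defect = 2*pi - (5/2)*pi = -pi/2
the rotation equals the total enclosed defect, so the final angle is initial + defects (mod 2*pi)
final angle = (3/4)*pi + (3/8)*pi = (9/8)*pi (mod 2*pi)

Answer: final direction angle = (9/8)*pi


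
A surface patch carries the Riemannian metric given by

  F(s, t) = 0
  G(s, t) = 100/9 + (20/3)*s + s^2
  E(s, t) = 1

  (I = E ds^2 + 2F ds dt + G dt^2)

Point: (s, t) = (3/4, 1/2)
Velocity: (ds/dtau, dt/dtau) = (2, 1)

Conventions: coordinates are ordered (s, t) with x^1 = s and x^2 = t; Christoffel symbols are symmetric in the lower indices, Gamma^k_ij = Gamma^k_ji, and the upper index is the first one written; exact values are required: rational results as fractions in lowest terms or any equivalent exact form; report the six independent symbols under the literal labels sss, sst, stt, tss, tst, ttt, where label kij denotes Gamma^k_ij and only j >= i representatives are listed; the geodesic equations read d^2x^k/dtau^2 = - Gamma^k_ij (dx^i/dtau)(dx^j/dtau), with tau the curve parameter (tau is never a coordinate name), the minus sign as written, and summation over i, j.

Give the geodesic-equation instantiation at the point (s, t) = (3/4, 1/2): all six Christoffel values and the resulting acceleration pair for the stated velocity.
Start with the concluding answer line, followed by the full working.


Answer: Gamma_sss = 0, Gamma_sst = 0, Gamma_stt = -49/12, Gamma_tss = 0, Gamma_tst = 12/49, Gamma_ttt = 0; accelerations (d^2s/dtau^2, d^2t/dtau^2) = (49/12, -48/49)

E = 1, F = 0, G = 2401/144 at the point
E_s = 0, E_t = 0, F_s = 0, F_t = 0, G_s = 49/6, G_t = 0
EG - F^2 = 2401/144;  g^inv = (144/2401) * [[2401/144, 0], [0, 1]]
first-kind symbols [ij,l] = (1/2)(d_i g_jl + d_j g_il - d_l g_ij): [ss,s] = E_s/2 = 0, [ss,t] = F_s - E_t/2 = 0, [st,s] = E_t/2 = 0, [st,t] = G_s/2 = 49/12, [tt,s] = F_t - G_s/2 = -49/12, [tt,t] = G_t/2 = 0
Gamma^s_ij = (G*[ij,s] - F*[ij,t])/(EG - F^2), Gamma^t_ij = (E*[ij,t] - F*[ij,s])/(EG - F^2)
Gamma_sss = 0, Gamma_sst = 0, Gamma_stt = -49/12, Gamma_tss = 0, Gamma_tst = 12/49, Gamma_ttt = 0
d^2s/dtau^2 = -(Gamma_sss*(2)^2 + 2*Gamma_sst*(2)*(1) + Gamma_stt*(1)^2) = 49/12
d^2t/dtau^2 = -(Gamma_tss*(2)^2 + 2*Gamma_tst*(2)*(1) + Gamma_ttt*(1)^2) = -48/49


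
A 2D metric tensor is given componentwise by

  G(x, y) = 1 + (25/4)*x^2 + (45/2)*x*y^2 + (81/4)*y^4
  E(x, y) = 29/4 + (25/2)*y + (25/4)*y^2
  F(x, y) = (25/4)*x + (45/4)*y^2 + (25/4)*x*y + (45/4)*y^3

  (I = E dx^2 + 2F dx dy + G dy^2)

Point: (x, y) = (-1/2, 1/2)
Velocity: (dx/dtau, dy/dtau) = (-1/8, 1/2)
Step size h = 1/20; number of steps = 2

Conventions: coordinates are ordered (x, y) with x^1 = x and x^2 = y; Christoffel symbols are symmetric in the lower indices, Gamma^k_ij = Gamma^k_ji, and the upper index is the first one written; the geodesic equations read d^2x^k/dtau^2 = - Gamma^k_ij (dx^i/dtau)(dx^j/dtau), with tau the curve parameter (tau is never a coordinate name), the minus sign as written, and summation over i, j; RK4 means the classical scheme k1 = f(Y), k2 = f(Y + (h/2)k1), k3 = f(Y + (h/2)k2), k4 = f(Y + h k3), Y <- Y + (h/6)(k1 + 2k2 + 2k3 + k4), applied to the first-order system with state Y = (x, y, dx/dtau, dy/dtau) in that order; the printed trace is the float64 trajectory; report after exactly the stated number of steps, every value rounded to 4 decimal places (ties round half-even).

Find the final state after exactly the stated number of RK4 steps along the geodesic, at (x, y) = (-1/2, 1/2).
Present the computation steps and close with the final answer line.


f(Y) = (dx/dtau, dy/dtau, -Gamma^x_ij Y'^i Y'^j, -Gamma^y_ij Y'^i Y'^j) with the Gammas evaluated at the stage position; h = 0.050000; intermediate values shown to 6 dp
step 0: x = -0.5000, y = 0.5000, dx/dtau = -0.1250, dy/dtau = 0.5000
step 1:
  k1: at (x, y) = (-0.500000, 0.500000), (dx/dtau, dy/dtau) = (-0.125000, 0.500000); Gamma_xxx = 0.000000, Gamma_xxy = 0.621762, Gamma_xyy = 1.119171, Gamma_yxx = 0.000000, Gamma_yxy = -0.020725, Gamma_yyy = -0.037306; k1 = (-0.125000, 0.500000, -0.202073, 0.006736)
  k2: at (x, y) = (-0.503125, 0.512500), (dx/dtau, dy/dtau) = (-0.130052, 0.500168); Gamma_xxx = 0.000000, Gamma_xxy = 0.617706, Gamma_xyy = 1.139667, Gamma_yxx = 0.000000, Gamma_yxy = -0.012392, Gamma_yyy = -0.022864; k2 = (-0.130052, 0.500168, -0.204748, 0.004108)
  k3: at (x, y) = (-0.503251, 0.512504), (dx/dtau, dy/dtau) = (-0.130119, 0.500103); Gamma_xxx = 0.000000, Gamma_xxy = 0.617702, Gamma_xyy = 1.139670, Gamma_yxx = 0.000000, Gamma_yxy = -0.012441, Gamma_yyy = -0.022953; k3 = (-0.130119, 0.500103, -0.204643, 0.004122)
  k4: at (x, y) = (-0.506506, 0.525005), (dx/dtau, dy/dtau) = (-0.135232, 0.500206); Gamma_xxx = 0.000000, Gamma_xxy = 0.613499, Gamma_xyy = 1.159525, Gamma_yxx = 0.000000, Gamma_yxy = -0.004172, Gamma_yyy = -0.007886; k4 = (-0.135232, 0.500206, -0.207121, 0.001409)
  Y <- Y + (h/6)(k1 + 2k2 + 2k3 + k4): x = -0.5065, y = 0.5250, dx/dtau = -0.1352, dy/dtau = 0.5002
step 2:
  k1: at (x, y) = (-0.506505, 0.525006), (dx/dtau, dy/dtau) = (-0.135233, 0.500205); Gamma_xxx = 0.000000, Gamma_xxy = 0.613499, Gamma_xyy = 1.159527, Gamma_yxx = 0.000000, Gamma_yxy = -0.004171, Gamma_yyy = -0.007883; k1 = (-0.135233, 0.500205, -0.207120, 0.001408)
  k2: at (x, y) = (-0.509886, 0.537511), (dx/dtau, dy/dtau) = (-0.140411, 0.500240); Gamma_xxx = 0.000000, Gamma_xxy = 0.609146, Gamma_xyy = 1.178722, Gamma_yxx = 0.000000, Gamma_yxy = 0.004028, Gamma_yyy = 0.007795; k2 = (-0.140411, 0.500240, -0.209392, -0.001385)
  k3: at (x, y) = (-0.510015, 0.537512), (dx/dtau, dy/dtau) = (-0.140468, 0.500170); Gamma_xxx = 0.000000, Gamma_xxy = 0.609146, Gamma_xyy = 1.178725, Gamma_yxx = 0.000000, Gamma_yxy = 0.003978, Gamma_yyy = 0.007697; k3 = (-0.140468, 0.500170, -0.209287, -0.001367)
  k4: at (x, y) = (-0.513528, 0.550015), (dx/dtau, dy/dtau) = (-0.145698, 0.500137); Gamma_xxx = 0.000000, Gamma_xxy = 0.604646, Gamma_xyy = 1.197232, Gamma_yxx = 0.000000, Gamma_yxy = 0.012093, Gamma_yyy = 0.023945; k4 = (-0.145698, 0.500137, -0.211352, -0.004227)
  Y <- Y + (h/6)(k1 + 2k2 + 2k3 + k4): x = -0.5135, y = 0.5500, dx/dtau = -0.1457, dy/dtau = 0.5001

Answer: x = -0.5135, y = 0.5500, dx/dtau = -0.1457, dy/dtau = 0.5001


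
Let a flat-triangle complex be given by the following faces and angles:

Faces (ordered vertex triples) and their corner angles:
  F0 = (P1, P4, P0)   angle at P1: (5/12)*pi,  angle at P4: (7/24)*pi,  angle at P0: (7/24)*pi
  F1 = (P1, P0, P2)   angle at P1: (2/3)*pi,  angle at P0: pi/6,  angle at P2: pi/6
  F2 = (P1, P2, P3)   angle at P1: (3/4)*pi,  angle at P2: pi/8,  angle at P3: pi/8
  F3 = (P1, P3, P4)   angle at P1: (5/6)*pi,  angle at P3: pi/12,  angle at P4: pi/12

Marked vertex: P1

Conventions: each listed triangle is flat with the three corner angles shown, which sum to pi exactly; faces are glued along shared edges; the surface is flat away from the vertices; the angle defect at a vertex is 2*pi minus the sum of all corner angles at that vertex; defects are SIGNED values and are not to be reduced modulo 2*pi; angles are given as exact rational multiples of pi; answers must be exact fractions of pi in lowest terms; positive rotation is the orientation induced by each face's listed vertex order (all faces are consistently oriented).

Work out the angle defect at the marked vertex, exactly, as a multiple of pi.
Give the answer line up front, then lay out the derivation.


Answer: defect(P1) = (-2/3)*pi

Sum of corner angles at P1: (8/3)*pi
defect = 2*pi - (8/3)*pi


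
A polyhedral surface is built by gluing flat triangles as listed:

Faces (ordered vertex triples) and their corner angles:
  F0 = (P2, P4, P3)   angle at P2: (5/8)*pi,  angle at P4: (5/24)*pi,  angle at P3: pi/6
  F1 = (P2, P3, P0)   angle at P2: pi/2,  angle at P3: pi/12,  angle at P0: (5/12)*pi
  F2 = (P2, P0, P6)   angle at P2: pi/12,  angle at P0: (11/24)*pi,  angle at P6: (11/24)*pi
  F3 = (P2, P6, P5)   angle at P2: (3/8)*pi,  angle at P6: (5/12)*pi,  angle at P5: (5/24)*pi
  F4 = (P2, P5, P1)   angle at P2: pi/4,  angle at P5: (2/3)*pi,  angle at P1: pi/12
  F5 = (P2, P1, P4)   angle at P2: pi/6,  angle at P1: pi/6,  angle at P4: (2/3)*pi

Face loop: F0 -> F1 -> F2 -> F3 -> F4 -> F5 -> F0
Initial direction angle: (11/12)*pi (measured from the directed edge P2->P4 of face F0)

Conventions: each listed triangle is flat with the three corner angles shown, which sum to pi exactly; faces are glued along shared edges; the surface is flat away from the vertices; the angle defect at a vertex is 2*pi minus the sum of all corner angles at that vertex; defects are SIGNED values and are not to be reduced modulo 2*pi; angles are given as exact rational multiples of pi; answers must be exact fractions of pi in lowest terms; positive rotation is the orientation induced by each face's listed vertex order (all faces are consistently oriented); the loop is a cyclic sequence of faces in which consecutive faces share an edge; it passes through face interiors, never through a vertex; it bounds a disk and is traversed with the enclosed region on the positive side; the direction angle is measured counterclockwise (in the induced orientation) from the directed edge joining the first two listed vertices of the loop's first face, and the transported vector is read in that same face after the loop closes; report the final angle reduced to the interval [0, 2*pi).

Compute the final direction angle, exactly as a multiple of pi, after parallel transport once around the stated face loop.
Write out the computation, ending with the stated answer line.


enclosed vertex P2: corner angles sum to 2*pi, defect = 2*pi - 2*pi = 0
adding the enclosed defects to the starting angle (mod 2*pi, induced orientation) gives the holonomy
final angle = (11/12)*pi + 0 = (11/12)*pi (mod 2*pi)

Answer: final direction angle = (11/12)*pi
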